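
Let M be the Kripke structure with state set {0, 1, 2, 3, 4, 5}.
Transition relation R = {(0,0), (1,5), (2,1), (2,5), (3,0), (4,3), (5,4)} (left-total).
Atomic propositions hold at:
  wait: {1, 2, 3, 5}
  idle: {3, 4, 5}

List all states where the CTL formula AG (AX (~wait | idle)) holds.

Sat(~wait) = {0, 4}
Sat(~wait | idle) = {0, 3, 4, 5}
Sat(AX (~wait | idle)) = {s : every successor in {0, 3, 4, 5}} = {0, 1, 3, 4, 5}
AG (AX (~wait | idle)): greatest fixpoint, start Z0 = {0, 1, 3, 4, 5}, keep only states in Sat with every successor in Z. Already a fixed point.
Sat(AG (AX (~wait | idle))) = {0, 1, 3, 4, 5}

{0, 1, 3, 4, 5}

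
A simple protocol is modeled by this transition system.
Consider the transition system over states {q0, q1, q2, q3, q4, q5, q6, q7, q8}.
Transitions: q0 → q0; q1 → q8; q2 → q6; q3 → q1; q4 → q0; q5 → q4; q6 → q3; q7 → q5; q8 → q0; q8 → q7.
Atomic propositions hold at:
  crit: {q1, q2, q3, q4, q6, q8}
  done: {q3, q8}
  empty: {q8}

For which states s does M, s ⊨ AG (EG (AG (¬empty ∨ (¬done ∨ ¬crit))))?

Sat(¬empty) = {q0, q1, q2, q3, q4, q5, q6, q7}
Sat(¬done) = {q0, q1, q2, q4, q5, q6, q7}
Sat(¬crit) = {q0, q5, q7}
Sat(¬done ∨ ¬crit) = {q0, q1, q2, q4, q5, q6, q7}
Sat(¬empty ∨ (¬done ∨ ¬crit)) = {q0, q1, q2, q3, q4, q5, q6, q7}
AG (¬empty ∨ (¬done ∨ ¬crit)): greatest fixpoint, start Z0 = {q0, q1, q2, q3, q4, q5, q6, q7}, keep only states in Sat with every successor in Z. Z1 = {q0, q2, q3, q4, q5, q6, q7}; Z2 = {q0, q2, q4, q5, q6, q7}; Z3 = {q0, q2, q4, q5, q7}; Z4 = {q0, q4, q5, q7}; fixed.
Sat(AG (¬empty ∨ (¬done ∨ ¬crit))) = {q0, q4, q5, q7}
EG (AG (¬empty ∨ (¬done ∨ ¬crit))): greatest fixpoint, start Z0 = {q0, q4, q5, q7}, keep only states in Sat with some successor in Z. Already a fixed point.
Sat(EG (AG (¬empty ∨ (¬done ∨ ¬crit)))) = {q0, q4, q5, q7}
AG (EG (AG (¬empty ∨ (¬done ∨ ¬crit)))): greatest fixpoint, start Z0 = {q0, q4, q5, q7}, keep only states in Sat with every successor in Z. Already a fixed point.
Sat(AG (EG (AG (¬empty ∨ (¬done ∨ ¬crit))))) = {q0, q4, q5, q7}

{q0, q4, q5, q7}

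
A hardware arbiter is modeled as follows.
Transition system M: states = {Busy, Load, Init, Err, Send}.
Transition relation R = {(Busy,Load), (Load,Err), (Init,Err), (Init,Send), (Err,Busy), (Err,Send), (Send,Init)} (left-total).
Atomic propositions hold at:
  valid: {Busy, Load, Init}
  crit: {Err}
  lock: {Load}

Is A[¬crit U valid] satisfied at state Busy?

Sat(¬crit) = {Busy, Load, Init, Send}
A[¬crit U valid]: least fixpoint, start Z0 = Sat(valid) = {Busy, Load, Init}, add states in Sat(¬crit) with every successor in Z. Z1 = {Busy, Load, Init, Send}; fixed.
Sat(A[¬crit U valid]) = {Busy, Load, Init, Send}
Busy ∈ Sat(A[¬crit U valid]) = {Busy, Load, Init, Send}, so the formula holds at Busy.

Yes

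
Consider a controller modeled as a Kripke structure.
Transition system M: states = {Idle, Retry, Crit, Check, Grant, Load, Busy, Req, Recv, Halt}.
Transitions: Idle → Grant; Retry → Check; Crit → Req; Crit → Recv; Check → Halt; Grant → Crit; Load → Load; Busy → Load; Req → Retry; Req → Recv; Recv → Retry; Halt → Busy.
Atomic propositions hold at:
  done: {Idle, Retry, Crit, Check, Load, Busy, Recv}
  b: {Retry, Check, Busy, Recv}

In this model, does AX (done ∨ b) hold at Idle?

Sat(done ∨ b) = {Idle, Retry, Crit, Check, Load, Busy, Recv}
Sat(AX (done ∨ b)) = {s : every successor in {Idle, Retry, Crit, Check, Load, Busy, Recv}} = {Retry, Grant, Load, Busy, Req, Recv, Halt}
Idle ∉ Sat(AX (done ∨ b)) = {Retry, Grant, Load, Busy, Req, Recv, Halt}, so the formula does not hold at Idle.

No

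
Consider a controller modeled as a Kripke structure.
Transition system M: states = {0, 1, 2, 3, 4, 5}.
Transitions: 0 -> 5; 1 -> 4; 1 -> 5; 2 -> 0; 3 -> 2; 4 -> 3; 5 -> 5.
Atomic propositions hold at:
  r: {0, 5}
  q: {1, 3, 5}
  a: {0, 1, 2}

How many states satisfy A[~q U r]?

3

Sat(~q) = {0, 2, 4}
A[~q U r]: least fixpoint, start Z0 = Sat(r) = {0, 5}, add states in Sat(~q) with every successor in Z. Z1 = {0, 2, 5}; fixed.
Sat(A[~q U r]) = {0, 2, 5}
|Sat(A[~q U r])| = |{0, 2, 5}| = 3.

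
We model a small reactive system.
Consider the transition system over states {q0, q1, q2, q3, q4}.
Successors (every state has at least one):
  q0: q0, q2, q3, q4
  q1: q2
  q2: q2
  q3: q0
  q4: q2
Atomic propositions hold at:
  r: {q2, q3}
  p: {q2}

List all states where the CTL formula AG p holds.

{q2}

AG p: greatest fixpoint, start Z0 = {q2}, keep only states in Sat with every successor in Z. Already a fixed point.
Sat(AG p) = {q2}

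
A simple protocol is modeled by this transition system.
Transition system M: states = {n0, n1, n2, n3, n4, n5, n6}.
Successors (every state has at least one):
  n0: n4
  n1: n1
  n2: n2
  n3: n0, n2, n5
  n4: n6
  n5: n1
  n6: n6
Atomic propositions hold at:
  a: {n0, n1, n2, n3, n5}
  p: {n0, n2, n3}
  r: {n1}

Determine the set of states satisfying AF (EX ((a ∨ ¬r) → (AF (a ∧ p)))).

Sat(¬r) = {n0, n2, n3, n4, n5, n6}
Sat(a ∨ ¬r) = {n0, n1, n2, n3, n4, n5, n6}
Sat(a ∧ p) = {n0, n2, n3}
AF (a ∧ p): least fixpoint, start Z0 = {n0, n2, n3}, add states with every successor in Z. Already a fixed point.
Sat(AF (a ∧ p)) = {n0, n2, n3}
Sat((a ∨ ¬r) → (AF (a ∧ p))) = {n0, n2, n3}
Sat(EX ((a ∨ ¬r) → (AF (a ∧ p)))) = {s : some successor in {n0, n2, n3}} = {n2, n3}
AF (EX ((a ∨ ¬r) → (AF (a ∧ p)))): least fixpoint, start Z0 = {n2, n3}, add states with every successor in Z. Already a fixed point.
Sat(AF (EX ((a ∨ ¬r) → (AF (a ∧ p))))) = {n2, n3}

{n2, n3}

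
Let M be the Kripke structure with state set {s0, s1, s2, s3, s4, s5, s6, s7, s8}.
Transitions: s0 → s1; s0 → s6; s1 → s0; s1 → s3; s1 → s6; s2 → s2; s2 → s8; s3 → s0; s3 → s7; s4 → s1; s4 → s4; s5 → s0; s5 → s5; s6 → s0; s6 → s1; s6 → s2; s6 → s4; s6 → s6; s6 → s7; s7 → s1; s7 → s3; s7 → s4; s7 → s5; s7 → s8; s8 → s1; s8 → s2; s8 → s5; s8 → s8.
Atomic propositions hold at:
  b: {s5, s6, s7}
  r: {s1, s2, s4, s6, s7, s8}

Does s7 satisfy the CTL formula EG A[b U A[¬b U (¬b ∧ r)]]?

No

Sat(¬b) = {s0, s1, s2, s3, s4, s8}
Sat(¬b ∧ r) = {s1, s2, s4, s8}
A[¬b U (¬b ∧ r)]: least fixpoint, start Z0 = Sat((¬b ∧ r)) = {s1, s2, s4, s8}, add states in Sat(¬b) with every successor in Z. Already a fixed point.
Sat(A[¬b U (¬b ∧ r)]) = {s1, s2, s4, s8}
A[b U A[¬b U (¬b ∧ r)]]: least fixpoint, start Z0 = Sat(A[¬b U (¬b ∧ r)]) = {s1, s2, s4, s8}, add states in Sat(b) with every successor in Z. Already a fixed point.
Sat(A[b U A[¬b U (¬b ∧ r)]]) = {s1, s2, s4, s8}
EG A[b U A[¬b U (¬b ∧ r)]]: greatest fixpoint, start Z0 = {s1, s2, s4, s8}, keep only states in Sat with some successor in Z. Z1 = {s2, s4, s8}; fixed.
Sat(EG A[b U A[¬b U (¬b ∧ r)]]) = {s2, s4, s8}
s7 ∉ Sat(EG A[b U A[¬b U (¬b ∧ r)]]) = {s2, s4, s8}, so the formula does not hold at s7.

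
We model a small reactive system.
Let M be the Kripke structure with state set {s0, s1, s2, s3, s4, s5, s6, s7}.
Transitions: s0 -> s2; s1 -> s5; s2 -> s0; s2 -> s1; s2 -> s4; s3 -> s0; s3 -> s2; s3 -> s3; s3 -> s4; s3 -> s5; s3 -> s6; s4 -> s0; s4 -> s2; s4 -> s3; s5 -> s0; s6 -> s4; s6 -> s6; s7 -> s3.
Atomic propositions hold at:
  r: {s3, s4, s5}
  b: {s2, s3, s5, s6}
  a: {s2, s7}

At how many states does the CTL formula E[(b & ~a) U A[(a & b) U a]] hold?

Sat(~a) = {s0, s1, s3, s4, s5, s6}
Sat(b & ~a) = {s3, s5, s6}
Sat(a & b) = {s2}
A[(a & b) U a]: least fixpoint, start Z0 = Sat(a) = {s2, s7}, add states in Sat(a & b) with every successor in Z. Already a fixed point.
Sat(A[(a & b) U a]) = {s2, s7}
E[(b & ~a) U A[(a & b) U a]]: least fixpoint, start Z0 = Sat(A[(a & b) U a]) = {s2, s7}, add states in Sat(b & ~a) with some successor in Z. Z1 = {s2, s3, s7}; fixed.
Sat(E[(b & ~a) U A[(a & b) U a]]) = {s2, s3, s7}
|Sat(E[(b & ~a) U A[(a & b) U a]])| = |{s2, s3, s7}| = 3.

3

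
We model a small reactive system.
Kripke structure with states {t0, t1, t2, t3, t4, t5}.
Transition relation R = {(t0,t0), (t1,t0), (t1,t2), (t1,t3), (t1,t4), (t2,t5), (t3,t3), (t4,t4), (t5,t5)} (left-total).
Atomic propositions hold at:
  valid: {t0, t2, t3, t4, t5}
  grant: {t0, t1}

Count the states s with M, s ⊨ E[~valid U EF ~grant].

5

Sat(~valid) = {t1}
Sat(~grant) = {t2, t3, t4, t5}
EF ~grant: least fixpoint, start Z0 = {t2, t3, t4, t5}, add states with some successor in Z. Z1 = {t1, t2, t3, t4, t5}; fixed.
Sat(EF ~grant) = {t1, t2, t3, t4, t5}
E[~valid U EF ~grant]: least fixpoint, start Z0 = Sat(EF ~grant) = {t1, t2, t3, t4, t5}, add states in Sat(~valid) with some successor in Z. Already a fixed point.
Sat(E[~valid U EF ~grant]) = {t1, t2, t3, t4, t5}
|Sat(E[~valid U EF ~grant])| = |{t1, t2, t3, t4, t5}| = 5.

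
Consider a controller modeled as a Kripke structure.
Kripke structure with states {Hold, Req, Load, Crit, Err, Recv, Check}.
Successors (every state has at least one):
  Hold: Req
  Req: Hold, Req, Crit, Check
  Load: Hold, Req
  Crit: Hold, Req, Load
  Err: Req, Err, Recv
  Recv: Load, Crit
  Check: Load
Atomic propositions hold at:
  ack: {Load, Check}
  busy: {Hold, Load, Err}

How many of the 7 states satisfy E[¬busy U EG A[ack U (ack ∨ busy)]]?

Sat(¬busy) = {Req, Crit, Recv, Check}
Sat(ack ∨ busy) = {Hold, Load, Err, Check}
A[ack U (ack ∨ busy)]: least fixpoint, start Z0 = Sat((ack ∨ busy)) = {Hold, Load, Err, Check}, add states in Sat(ack) with every successor in Z. Already a fixed point.
Sat(A[ack U (ack ∨ busy)]) = {Hold, Load, Err, Check}
EG A[ack U (ack ∨ busy)]: greatest fixpoint, start Z0 = {Hold, Load, Err, Check}, keep only states in Sat with some successor in Z. Z1 = {Load, Err, Check}; Z2 = {Err, Check}; Z3 = {Err}; fixed.
Sat(EG A[ack U (ack ∨ busy)]) = {Err}
E[¬busy U EG A[ack U (ack ∨ busy)]]: least fixpoint, start Z0 = Sat(EG A[ack U (ack ∨ busy)]) = {Err}, add states in Sat(¬busy) with some successor in Z. Already a fixed point.
Sat(E[¬busy U EG A[ack U (ack ∨ busy)]]) = {Err}
|Sat(E[¬busy U EG A[ack U (ack ∨ busy)]])| = |{Err}| = 1.

1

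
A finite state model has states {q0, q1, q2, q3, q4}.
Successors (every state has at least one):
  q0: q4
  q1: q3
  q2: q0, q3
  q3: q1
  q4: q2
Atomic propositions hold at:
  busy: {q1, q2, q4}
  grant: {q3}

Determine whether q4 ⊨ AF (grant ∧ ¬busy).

No

Sat(¬busy) = {q0, q3}
Sat(grant ∧ ¬busy) = {q3}
AF (grant ∧ ¬busy): least fixpoint, start Z0 = {q3}, add states with every successor in Z. Z1 = {q1, q3}; fixed.
Sat(AF (grant ∧ ¬busy)) = {q1, q3}
q4 ∉ Sat(AF (grant ∧ ¬busy)) = {q1, q3}, so the formula does not hold at q4.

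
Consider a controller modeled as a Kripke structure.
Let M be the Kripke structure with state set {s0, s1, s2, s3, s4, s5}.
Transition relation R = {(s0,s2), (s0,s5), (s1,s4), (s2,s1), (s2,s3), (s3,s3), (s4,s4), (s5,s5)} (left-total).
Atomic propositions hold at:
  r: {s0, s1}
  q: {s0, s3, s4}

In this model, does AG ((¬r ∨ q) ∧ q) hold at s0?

Sat(¬r) = {s2, s3, s4, s5}
Sat(¬r ∨ q) = {s0, s2, s3, s4, s5}
Sat((¬r ∨ q) ∧ q) = {s0, s3, s4}
AG ((¬r ∨ q) ∧ q): greatest fixpoint, start Z0 = {s0, s3, s4}, keep only states in Sat with every successor in Z. Z1 = {s3, s4}; fixed.
Sat(AG ((¬r ∨ q) ∧ q)) = {s3, s4}
s0 ∉ Sat(AG ((¬r ∨ q) ∧ q)) = {s3, s4}, so the formula does not hold at s0.

No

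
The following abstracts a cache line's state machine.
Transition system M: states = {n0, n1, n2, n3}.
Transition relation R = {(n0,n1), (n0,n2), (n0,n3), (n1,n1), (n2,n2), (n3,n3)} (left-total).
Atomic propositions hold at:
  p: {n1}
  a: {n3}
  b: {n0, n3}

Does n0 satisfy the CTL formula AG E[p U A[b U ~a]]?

No

Sat(~a) = {n0, n1, n2}
A[b U ~a]: least fixpoint, start Z0 = Sat(~a) = {n0, n1, n2}, add states in Sat(b) with every successor in Z. Already a fixed point.
Sat(A[b U ~a]) = {n0, n1, n2}
E[p U A[b U ~a]]: least fixpoint, start Z0 = Sat(A[b U ~a]) = {n0, n1, n2}, add states in Sat(p) with some successor in Z. Already a fixed point.
Sat(E[p U A[b U ~a]]) = {n0, n1, n2}
AG E[p U A[b U ~a]]: greatest fixpoint, start Z0 = {n0, n1, n2}, keep only states in Sat with every successor in Z. Z1 = {n1, n2}; fixed.
Sat(AG E[p U A[b U ~a]]) = {n1, n2}
n0 ∉ Sat(AG E[p U A[b U ~a]]) = {n1, n2}, so the formula does not hold at n0.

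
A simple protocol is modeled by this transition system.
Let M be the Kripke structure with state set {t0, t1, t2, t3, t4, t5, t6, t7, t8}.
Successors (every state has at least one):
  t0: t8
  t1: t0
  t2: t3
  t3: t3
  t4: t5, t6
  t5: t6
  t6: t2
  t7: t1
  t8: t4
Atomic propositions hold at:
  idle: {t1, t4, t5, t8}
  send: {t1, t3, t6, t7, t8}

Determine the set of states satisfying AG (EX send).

Sat(EX send) = {s : some successor in {t1, t3, t6, t7, t8}} = {t0, t2, t3, t4, t5, t7}
AG (EX send): greatest fixpoint, start Z0 = {t0, t2, t3, t4, t5, t7}, keep only states in Sat with every successor in Z. Z1 = {t2, t3}; fixed.
Sat(AG (EX send)) = {t2, t3}

{t2, t3}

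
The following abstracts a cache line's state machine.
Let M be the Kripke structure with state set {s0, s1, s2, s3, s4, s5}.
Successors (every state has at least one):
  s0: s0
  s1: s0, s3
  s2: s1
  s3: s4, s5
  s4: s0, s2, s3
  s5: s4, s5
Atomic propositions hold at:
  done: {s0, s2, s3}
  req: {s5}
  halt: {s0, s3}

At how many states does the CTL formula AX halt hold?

2

Sat(AX halt) = {s : every successor in {s0, s3}} = {s0, s1}
|Sat(AX halt)| = |{s0, s1}| = 2.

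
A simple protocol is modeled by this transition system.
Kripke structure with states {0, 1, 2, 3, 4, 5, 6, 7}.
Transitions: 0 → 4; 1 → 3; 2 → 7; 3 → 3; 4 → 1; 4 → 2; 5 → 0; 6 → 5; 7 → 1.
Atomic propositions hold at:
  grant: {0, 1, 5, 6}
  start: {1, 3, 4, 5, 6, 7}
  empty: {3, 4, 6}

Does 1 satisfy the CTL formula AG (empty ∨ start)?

Yes

Sat(empty ∨ start) = {1, 3, 4, 5, 6, 7}
AG (empty ∨ start): greatest fixpoint, start Z0 = {1, 3, 4, 5, 6, 7}, keep only states in Sat with every successor in Z. Z1 = {1, 3, 6, 7}; Z2 = {1, 3, 7}; fixed.
Sat(AG (empty ∨ start)) = {1, 3, 7}
1 ∈ Sat(AG (empty ∨ start)) = {1, 3, 7}, so the formula holds at 1.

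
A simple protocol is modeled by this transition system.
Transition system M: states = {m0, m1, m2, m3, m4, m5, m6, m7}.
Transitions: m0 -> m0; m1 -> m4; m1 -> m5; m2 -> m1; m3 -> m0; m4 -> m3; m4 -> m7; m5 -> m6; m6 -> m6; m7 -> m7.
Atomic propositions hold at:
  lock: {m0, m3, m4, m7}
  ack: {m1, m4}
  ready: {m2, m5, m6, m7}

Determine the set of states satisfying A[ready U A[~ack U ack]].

{m1, m2, m4}

Sat(~ack) = {m0, m2, m3, m5, m6, m7}
A[~ack U ack]: least fixpoint, start Z0 = Sat(ack) = {m1, m4}, add states in Sat(~ack) with every successor in Z. Z1 = {m1, m2, m4}; fixed.
Sat(A[~ack U ack]) = {m1, m2, m4}
A[ready U A[~ack U ack]]: least fixpoint, start Z0 = Sat(A[~ack U ack]) = {m1, m2, m4}, add states in Sat(ready) with every successor in Z. Already a fixed point.
Sat(A[ready U A[~ack U ack]]) = {m1, m2, m4}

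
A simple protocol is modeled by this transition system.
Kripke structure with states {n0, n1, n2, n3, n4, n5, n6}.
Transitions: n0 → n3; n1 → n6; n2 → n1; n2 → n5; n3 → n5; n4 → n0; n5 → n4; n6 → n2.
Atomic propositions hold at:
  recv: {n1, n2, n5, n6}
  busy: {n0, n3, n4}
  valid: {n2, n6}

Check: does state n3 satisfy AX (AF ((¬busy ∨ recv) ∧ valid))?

Sat(¬busy) = {n1, n2, n5, n6}
Sat(¬busy ∨ recv) = {n1, n2, n5, n6}
Sat((¬busy ∨ recv) ∧ valid) = {n2, n6}
AF ((¬busy ∨ recv) ∧ valid): least fixpoint, start Z0 = {n2, n6}, add states with every successor in Z. Z1 = {n1, n2, n6}; fixed.
Sat(AF ((¬busy ∨ recv) ∧ valid)) = {n1, n2, n6}
Sat(AX (AF ((¬busy ∨ recv) ∧ valid))) = {s : every successor in {n1, n2, n6}} = {n1, n6}
n3 ∉ Sat(AX (AF ((¬busy ∨ recv) ∧ valid))) = {n1, n6}, so the formula does not hold at n3.

No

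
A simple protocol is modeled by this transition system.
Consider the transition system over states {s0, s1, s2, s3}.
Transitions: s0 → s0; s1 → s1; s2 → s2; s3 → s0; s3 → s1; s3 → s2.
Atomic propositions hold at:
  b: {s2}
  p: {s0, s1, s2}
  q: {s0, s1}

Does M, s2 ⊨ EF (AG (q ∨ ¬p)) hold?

No

Sat(¬p) = {s3}
Sat(q ∨ ¬p) = {s0, s1, s3}
AG (q ∨ ¬p): greatest fixpoint, start Z0 = {s0, s1, s3}, keep only states in Sat with every successor in Z. Z1 = {s0, s1}; fixed.
Sat(AG (q ∨ ¬p)) = {s0, s1}
EF (AG (q ∨ ¬p)): least fixpoint, start Z0 = {s0, s1}, add states with some successor in Z. Z1 = {s0, s1, s3}; fixed.
Sat(EF (AG (q ∨ ¬p))) = {s0, s1, s3}
s2 ∉ Sat(EF (AG (q ∨ ¬p))) = {s0, s1, s3}, so the formula does not hold at s2.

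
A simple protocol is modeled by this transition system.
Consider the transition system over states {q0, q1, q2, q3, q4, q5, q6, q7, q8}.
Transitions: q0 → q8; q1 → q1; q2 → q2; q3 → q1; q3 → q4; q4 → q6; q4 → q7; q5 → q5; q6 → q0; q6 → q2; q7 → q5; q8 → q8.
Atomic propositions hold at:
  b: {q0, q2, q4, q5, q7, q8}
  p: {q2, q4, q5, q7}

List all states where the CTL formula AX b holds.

{q0, q2, q5, q6, q7, q8}

Sat(AX b) = {s : every successor in {q0, q2, q4, q5, q7, q8}} = {q0, q2, q5, q6, q7, q8}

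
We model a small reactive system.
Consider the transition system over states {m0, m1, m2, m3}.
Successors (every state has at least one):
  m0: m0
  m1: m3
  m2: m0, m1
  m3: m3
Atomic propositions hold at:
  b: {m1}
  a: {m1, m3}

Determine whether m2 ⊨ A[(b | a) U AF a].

Sat(b | a) = {m1, m3}
AF a: least fixpoint, start Z0 = {m1, m3}, add states with every successor in Z. Already a fixed point.
Sat(AF a) = {m1, m3}
A[(b | a) U AF a]: least fixpoint, start Z0 = Sat(AF a) = {m1, m3}, add states in Sat(b | a) with every successor in Z. Already a fixed point.
Sat(A[(b | a) U AF a]) = {m1, m3}
m2 ∉ Sat(A[(b | a) U AF a]) = {m1, m3}, so the formula does not hold at m2.

No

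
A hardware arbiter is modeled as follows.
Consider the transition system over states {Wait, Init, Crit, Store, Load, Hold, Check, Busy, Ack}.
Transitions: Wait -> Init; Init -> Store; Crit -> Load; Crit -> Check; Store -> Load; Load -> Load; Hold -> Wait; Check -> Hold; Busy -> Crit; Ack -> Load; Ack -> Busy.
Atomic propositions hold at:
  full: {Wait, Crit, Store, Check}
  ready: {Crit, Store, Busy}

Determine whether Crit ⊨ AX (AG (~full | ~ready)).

No

Sat(~full) = {Init, Load, Hold, Busy, Ack}
Sat(~ready) = {Wait, Init, Load, Hold, Check, Ack}
Sat(~full | ~ready) = {Wait, Init, Load, Hold, Check, Busy, Ack}
AG (~full | ~ready): greatest fixpoint, start Z0 = {Wait, Init, Load, Hold, Check, Busy, Ack}, keep only states in Sat with every successor in Z. Z1 = {Wait, Load, Hold, Check, Ack}; Z2 = {Load, Hold, Check}; Z3 = {Load, Check}; Z4 = {Load}; fixed.
Sat(AG (~full | ~ready)) = {Load}
Sat(AX (AG (~full | ~ready))) = {s : every successor in {Load}} = {Store, Load}
Crit ∉ Sat(AX (AG (~full | ~ready))) = {Store, Load}, so the formula does not hold at Crit.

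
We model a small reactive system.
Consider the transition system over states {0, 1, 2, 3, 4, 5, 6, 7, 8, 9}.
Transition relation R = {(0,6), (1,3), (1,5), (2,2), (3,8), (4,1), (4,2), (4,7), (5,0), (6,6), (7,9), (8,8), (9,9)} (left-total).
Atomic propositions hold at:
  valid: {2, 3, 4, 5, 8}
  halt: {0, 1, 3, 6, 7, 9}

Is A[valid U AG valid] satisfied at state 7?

No

AG valid: greatest fixpoint, start Z0 = {2, 3, 4, 5, 8}, keep only states in Sat with every successor in Z. Z1 = {2, 3, 8}; fixed.
Sat(AG valid) = {2, 3, 8}
A[valid U AG valid]: least fixpoint, start Z0 = Sat(AG valid) = {2, 3, 8}, add states in Sat(valid) with every successor in Z. Already a fixed point.
Sat(A[valid U AG valid]) = {2, 3, 8}
7 ∉ Sat(A[valid U AG valid]) = {2, 3, 8}, so the formula does not hold at 7.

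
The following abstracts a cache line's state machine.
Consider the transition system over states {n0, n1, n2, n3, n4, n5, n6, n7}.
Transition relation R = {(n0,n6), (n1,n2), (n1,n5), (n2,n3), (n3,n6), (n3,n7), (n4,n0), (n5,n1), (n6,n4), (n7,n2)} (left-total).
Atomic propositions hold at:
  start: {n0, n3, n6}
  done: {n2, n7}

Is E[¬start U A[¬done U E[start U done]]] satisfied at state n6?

Sat(¬start) = {n1, n2, n4, n5, n7}
Sat(¬done) = {n0, n1, n3, n4, n5, n6}
E[start U done]: least fixpoint, start Z0 = Sat(done) = {n2, n7}, add states in Sat(start) with some successor in Z. Z1 = {n2, n3, n7}; fixed.
Sat(E[start U done]) = {n2, n3, n7}
A[¬done U E[start U done]]: least fixpoint, start Z0 = Sat(E[start U done]) = {n2, n3, n7}, add states in Sat(¬done) with every successor in Z. Already a fixed point.
Sat(A[¬done U E[start U done]]) = {n2, n3, n7}
E[¬start U A[¬done U E[start U done]]]: least fixpoint, start Z0 = Sat(A[¬done U E[start U done]]) = {n2, n3, n7}, add states in Sat(¬start) with some successor in Z. Z1 = {n1, n2, n3, n7}; Z2 = {n1, n2, n3, n5, n7}; fixed.
Sat(E[¬start U A[¬done U E[start U done]]]) = {n1, n2, n3, n5, n7}
n6 ∉ Sat(E[¬start U A[¬done U E[start U done]]]) = {n1, n2, n3, n5, n7}, so the formula does not hold at n6.

No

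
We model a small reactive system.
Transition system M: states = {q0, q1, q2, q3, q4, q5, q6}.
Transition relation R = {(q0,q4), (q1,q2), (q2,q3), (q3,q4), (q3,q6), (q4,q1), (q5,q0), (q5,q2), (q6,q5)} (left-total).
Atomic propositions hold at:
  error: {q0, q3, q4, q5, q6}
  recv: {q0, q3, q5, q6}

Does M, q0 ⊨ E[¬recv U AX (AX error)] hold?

No

Sat(¬recv) = {q1, q2, q4}
Sat(AX error) = {s : every successor in {q0, q3, q4, q5, q6}} = {q0, q2, q3, q6}
Sat(AX (AX error)) = {s : every successor in {q0, q2, q3, q6}} = {q1, q2, q5}
E[¬recv U AX (AX error)]: least fixpoint, start Z0 = Sat(AX (AX error)) = {q1, q2, q5}, add states in Sat(¬recv) with some successor in Z. Z1 = {q1, q2, q4, q5}; fixed.
Sat(E[¬recv U AX (AX error)]) = {q1, q2, q4, q5}
q0 ∉ Sat(E[¬recv U AX (AX error)]) = {q1, q2, q4, q5}, so the formula does not hold at q0.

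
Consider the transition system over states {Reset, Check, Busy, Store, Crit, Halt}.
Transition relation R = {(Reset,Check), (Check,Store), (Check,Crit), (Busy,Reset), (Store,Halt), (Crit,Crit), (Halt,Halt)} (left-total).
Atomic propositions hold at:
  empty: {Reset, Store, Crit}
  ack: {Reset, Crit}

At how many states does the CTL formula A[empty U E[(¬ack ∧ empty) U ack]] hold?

Sat(¬ack) = {Check, Busy, Store, Halt}
Sat(¬ack ∧ empty) = {Store}
E[(¬ack ∧ empty) U ack]: least fixpoint, start Z0 = Sat(ack) = {Reset, Crit}, add states in Sat(¬ack ∧ empty) with some successor in Z. Already a fixed point.
Sat(E[(¬ack ∧ empty) U ack]) = {Reset, Crit}
A[empty U E[(¬ack ∧ empty) U ack]]: least fixpoint, start Z0 = Sat(E[(¬ack ∧ empty) U ack]) = {Reset, Crit}, add states in Sat(empty) with every successor in Z. Already a fixed point.
Sat(A[empty U E[(¬ack ∧ empty) U ack]]) = {Reset, Crit}
|Sat(A[empty U E[(¬ack ∧ empty) U ack]])| = |{Reset, Crit}| = 2.

2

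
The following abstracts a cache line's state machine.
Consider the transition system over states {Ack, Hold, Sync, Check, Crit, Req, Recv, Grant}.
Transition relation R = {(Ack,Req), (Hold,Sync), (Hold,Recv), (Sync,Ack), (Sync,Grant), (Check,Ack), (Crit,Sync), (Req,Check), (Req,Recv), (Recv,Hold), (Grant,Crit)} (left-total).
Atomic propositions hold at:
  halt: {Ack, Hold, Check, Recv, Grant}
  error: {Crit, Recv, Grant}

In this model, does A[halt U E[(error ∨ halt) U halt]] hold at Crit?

No

Sat(error ∨ halt) = {Ack, Hold, Check, Crit, Recv, Grant}
E[(error ∨ halt) U halt]: least fixpoint, start Z0 = Sat(halt) = {Ack, Hold, Check, Recv, Grant}, add states in Sat(error ∨ halt) with some successor in Z. Already a fixed point.
Sat(E[(error ∨ halt) U halt]) = {Ack, Hold, Check, Recv, Grant}
A[halt U E[(error ∨ halt) U halt]]: least fixpoint, start Z0 = Sat(E[(error ∨ halt) U halt]) = {Ack, Hold, Check, Recv, Grant}, add states in Sat(halt) with every successor in Z. Already a fixed point.
Sat(A[halt U E[(error ∨ halt) U halt]]) = {Ack, Hold, Check, Recv, Grant}
Crit ∉ Sat(A[halt U E[(error ∨ halt) U halt]]) = {Ack, Hold, Check, Recv, Grant}, so the formula does not hold at Crit.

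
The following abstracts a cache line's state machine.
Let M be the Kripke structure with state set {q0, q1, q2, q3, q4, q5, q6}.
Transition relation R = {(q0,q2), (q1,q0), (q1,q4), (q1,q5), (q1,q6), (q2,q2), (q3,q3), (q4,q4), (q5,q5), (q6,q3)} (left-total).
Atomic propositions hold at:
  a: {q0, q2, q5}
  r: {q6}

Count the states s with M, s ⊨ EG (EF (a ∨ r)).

4

Sat(a ∨ r) = {q0, q2, q5, q6}
EF (a ∨ r): least fixpoint, start Z0 = {q0, q2, q5, q6}, add states with some successor in Z. Z1 = {q0, q1, q2, q5, q6}; fixed.
Sat(EF (a ∨ r)) = {q0, q1, q2, q5, q6}
EG (EF (a ∨ r)): greatest fixpoint, start Z0 = {q0, q1, q2, q5, q6}, keep only states in Sat with some successor in Z. Z1 = {q0, q1, q2, q5}; fixed.
Sat(EG (EF (a ∨ r))) = {q0, q1, q2, q5}
|Sat(EG (EF (a ∨ r)))| = |{q0, q1, q2, q5}| = 4.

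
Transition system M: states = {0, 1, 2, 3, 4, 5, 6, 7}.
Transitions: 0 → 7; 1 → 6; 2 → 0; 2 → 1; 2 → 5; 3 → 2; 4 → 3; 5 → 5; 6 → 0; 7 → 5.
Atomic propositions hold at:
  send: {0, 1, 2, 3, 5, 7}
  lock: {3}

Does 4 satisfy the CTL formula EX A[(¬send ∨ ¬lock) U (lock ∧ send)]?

Yes

Sat(¬send) = {4, 6}
Sat(¬lock) = {0, 1, 2, 4, 5, 6, 7}
Sat(¬send ∨ ¬lock) = {0, 1, 2, 4, 5, 6, 7}
Sat(lock ∧ send) = {3}
A[(¬send ∨ ¬lock) U (lock ∧ send)]: least fixpoint, start Z0 = Sat((lock ∧ send)) = {3}, add states in Sat(¬send ∨ ¬lock) with every successor in Z. Z1 = {3, 4}; fixed.
Sat(A[(¬send ∨ ¬lock) U (lock ∧ send)]) = {3, 4}
Sat(EX A[(¬send ∨ ¬lock) U (lock ∧ send)]) = {s : some successor in {3, 4}} = {4}
4 ∈ Sat(EX A[(¬send ∨ ¬lock) U (lock ∧ send)]) = {4}, so the formula holds at 4.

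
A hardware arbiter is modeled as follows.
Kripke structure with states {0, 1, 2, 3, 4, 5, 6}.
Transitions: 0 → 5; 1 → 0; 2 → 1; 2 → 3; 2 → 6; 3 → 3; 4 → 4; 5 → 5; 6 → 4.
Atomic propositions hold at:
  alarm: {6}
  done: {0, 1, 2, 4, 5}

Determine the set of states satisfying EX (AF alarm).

AF alarm: least fixpoint, start Z0 = {6}, add states with every successor in Z. Already a fixed point.
Sat(AF alarm) = {6}
Sat(EX (AF alarm)) = {s : some successor in {6}} = {2}

{2}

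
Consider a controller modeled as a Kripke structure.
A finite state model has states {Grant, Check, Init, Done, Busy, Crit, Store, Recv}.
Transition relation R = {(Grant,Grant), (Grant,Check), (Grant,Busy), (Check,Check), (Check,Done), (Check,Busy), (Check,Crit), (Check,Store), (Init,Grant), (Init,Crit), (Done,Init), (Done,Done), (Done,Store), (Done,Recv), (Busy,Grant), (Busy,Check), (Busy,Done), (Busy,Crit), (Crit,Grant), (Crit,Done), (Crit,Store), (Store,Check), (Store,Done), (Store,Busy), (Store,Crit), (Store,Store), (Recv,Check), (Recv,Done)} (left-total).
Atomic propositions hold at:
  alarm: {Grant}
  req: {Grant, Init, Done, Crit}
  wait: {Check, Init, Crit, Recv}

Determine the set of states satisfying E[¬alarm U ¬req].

Sat(¬alarm) = {Check, Init, Done, Busy, Crit, Store, Recv}
Sat(¬req) = {Check, Busy, Store, Recv}
E[¬alarm U ¬req]: least fixpoint, start Z0 = Sat(¬req) = {Check, Busy, Store, Recv}, add states in Sat(¬alarm) with some successor in Z. Z1 = {Check, Done, Busy, Crit, Store, Recv}; Z2 = {Check, Init, Done, Busy, Crit, Store, Recv}; fixed.
Sat(E[¬alarm U ¬req]) = {Check, Init, Done, Busy, Crit, Store, Recv}

{Check, Init, Done, Busy, Crit, Store, Recv}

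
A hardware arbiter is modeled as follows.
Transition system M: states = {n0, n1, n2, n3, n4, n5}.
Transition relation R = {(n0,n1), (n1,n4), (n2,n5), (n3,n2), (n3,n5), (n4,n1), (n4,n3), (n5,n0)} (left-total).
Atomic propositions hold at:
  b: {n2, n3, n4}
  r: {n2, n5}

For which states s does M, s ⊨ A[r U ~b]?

{n0, n1, n2, n5}

Sat(~b) = {n0, n1, n5}
A[r U ~b]: least fixpoint, start Z0 = Sat(~b) = {n0, n1, n5}, add states in Sat(r) with every successor in Z. Z1 = {n0, n1, n2, n5}; fixed.
Sat(A[r U ~b]) = {n0, n1, n2, n5}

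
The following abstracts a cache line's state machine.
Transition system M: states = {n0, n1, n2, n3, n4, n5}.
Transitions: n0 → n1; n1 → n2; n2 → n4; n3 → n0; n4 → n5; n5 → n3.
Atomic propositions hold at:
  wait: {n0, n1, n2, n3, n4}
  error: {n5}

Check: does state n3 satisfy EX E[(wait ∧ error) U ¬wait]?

Sat(wait ∧ error) = ∅
Sat(¬wait) = {n5}
E[(wait ∧ error) U ¬wait]: least fixpoint, start Z0 = Sat(¬wait) = {n5}, add states in Sat(wait ∧ error) with some successor in Z. Already a fixed point.
Sat(E[(wait ∧ error) U ¬wait]) = {n5}
Sat(EX E[(wait ∧ error) U ¬wait]) = {s : some successor in {n5}} = {n4}
n3 ∉ Sat(EX E[(wait ∧ error) U ¬wait]) = {n4}, so the formula does not hold at n3.

No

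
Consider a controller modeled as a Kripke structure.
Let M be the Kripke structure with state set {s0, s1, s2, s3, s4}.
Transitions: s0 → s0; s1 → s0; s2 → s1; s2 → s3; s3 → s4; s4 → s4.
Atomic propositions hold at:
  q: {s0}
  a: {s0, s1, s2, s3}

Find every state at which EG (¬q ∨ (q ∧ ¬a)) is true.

Sat(¬q) = {s1, s2, s3, s4}
Sat(¬a) = {s4}
Sat(q ∧ ¬a) = ∅
Sat(¬q ∨ (q ∧ ¬a)) = {s1, s2, s3, s4}
EG (¬q ∨ (q ∧ ¬a)): greatest fixpoint, start Z0 = {s1, s2, s3, s4}, keep only states in Sat with some successor in Z. Z1 = {s2, s3, s4}; fixed.
Sat(EG (¬q ∨ (q ∧ ¬a))) = {s2, s3, s4}

{s2, s3, s4}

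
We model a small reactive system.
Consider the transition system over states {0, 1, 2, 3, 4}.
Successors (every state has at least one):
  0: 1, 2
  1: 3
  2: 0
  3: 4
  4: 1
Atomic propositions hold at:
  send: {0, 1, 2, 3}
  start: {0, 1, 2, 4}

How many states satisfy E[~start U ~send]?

Sat(~start) = {3}
Sat(~send) = {4}
E[~start U ~send]: least fixpoint, start Z0 = Sat(~send) = {4}, add states in Sat(~start) with some successor in Z. Z1 = {3, 4}; fixed.
Sat(E[~start U ~send]) = {3, 4}
|Sat(E[~start U ~send])| = |{3, 4}| = 2.

2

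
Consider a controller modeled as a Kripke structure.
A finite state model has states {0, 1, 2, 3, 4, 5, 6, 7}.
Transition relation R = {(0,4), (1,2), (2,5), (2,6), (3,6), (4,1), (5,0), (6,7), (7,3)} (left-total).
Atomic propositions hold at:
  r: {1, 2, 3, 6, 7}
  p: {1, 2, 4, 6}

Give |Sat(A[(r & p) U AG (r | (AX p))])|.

3

Sat(r & p) = {1, 2, 6}
Sat(AX p) = {s : every successor in {1, 2, 4, 6}} = {0, 1, 3, 4}
Sat(r | (AX p)) = {0, 1, 2, 3, 4, 6, 7}
AG (r | (AX p)): greatest fixpoint, start Z0 = {0, 1, 2, 3, 4, 6, 7}, keep only states in Sat with every successor in Z. Z1 = {0, 1, 3, 4, 6, 7}; Z2 = {0, 3, 4, 6, 7}; Z3 = {0, 3, 6, 7}; Z4 = {3, 6, 7}; fixed.
Sat(AG (r | (AX p))) = {3, 6, 7}
A[(r & p) U AG (r | (AX p))]: least fixpoint, start Z0 = Sat(AG (r | (AX p))) = {3, 6, 7}, add states in Sat(r & p) with every successor in Z. Already a fixed point.
Sat(A[(r & p) U AG (r | (AX p))]) = {3, 6, 7}
|Sat(A[(r & p) U AG (r | (AX p))])| = |{3, 6, 7}| = 3.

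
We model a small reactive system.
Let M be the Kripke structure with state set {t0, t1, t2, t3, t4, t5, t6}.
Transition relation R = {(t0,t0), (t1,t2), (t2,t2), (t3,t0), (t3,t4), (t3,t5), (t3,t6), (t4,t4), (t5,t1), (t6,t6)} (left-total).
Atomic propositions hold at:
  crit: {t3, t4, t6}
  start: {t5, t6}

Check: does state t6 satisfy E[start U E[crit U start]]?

Yes

E[crit U start]: least fixpoint, start Z0 = Sat(start) = {t5, t6}, add states in Sat(crit) with some successor in Z. Z1 = {t3, t5, t6}; fixed.
Sat(E[crit U start]) = {t3, t5, t6}
E[start U E[crit U start]]: least fixpoint, start Z0 = Sat(E[crit U start]) = {t3, t5, t6}, add states in Sat(start) with some successor in Z. Already a fixed point.
Sat(E[start U E[crit U start]]) = {t3, t5, t6}
t6 ∈ Sat(E[start U E[crit U start]]) = {t3, t5, t6}, so the formula holds at t6.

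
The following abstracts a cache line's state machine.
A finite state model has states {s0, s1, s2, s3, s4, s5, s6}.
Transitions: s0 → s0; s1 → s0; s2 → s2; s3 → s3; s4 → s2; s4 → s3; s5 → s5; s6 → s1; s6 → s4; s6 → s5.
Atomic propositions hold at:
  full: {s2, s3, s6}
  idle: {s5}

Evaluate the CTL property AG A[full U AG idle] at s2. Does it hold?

AG idle: greatest fixpoint, start Z0 = {s5}, keep only states in Sat with every successor in Z. Already a fixed point.
Sat(AG idle) = {s5}
A[full U AG idle]: least fixpoint, start Z0 = Sat(AG idle) = {s5}, add states in Sat(full) with every successor in Z. Already a fixed point.
Sat(A[full U AG idle]) = {s5}
AG A[full U AG idle]: greatest fixpoint, start Z0 = {s5}, keep only states in Sat with every successor in Z. Already a fixed point.
Sat(AG A[full U AG idle]) = {s5}
s2 ∉ Sat(AG A[full U AG idle]) = {s5}, so the formula does not hold at s2.

No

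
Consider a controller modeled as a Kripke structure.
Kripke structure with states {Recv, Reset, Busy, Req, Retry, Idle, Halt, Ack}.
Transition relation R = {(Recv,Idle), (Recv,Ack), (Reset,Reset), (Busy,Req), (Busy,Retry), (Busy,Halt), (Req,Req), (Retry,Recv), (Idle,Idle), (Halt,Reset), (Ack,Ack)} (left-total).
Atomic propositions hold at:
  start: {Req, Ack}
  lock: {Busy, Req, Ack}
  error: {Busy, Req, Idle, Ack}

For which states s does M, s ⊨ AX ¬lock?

{Reset, Retry, Idle, Halt}

Sat(¬lock) = {Recv, Reset, Retry, Idle, Halt}
Sat(AX ¬lock) = {s : every successor in {Recv, Reset, Retry, Idle, Halt}} = {Reset, Retry, Idle, Halt}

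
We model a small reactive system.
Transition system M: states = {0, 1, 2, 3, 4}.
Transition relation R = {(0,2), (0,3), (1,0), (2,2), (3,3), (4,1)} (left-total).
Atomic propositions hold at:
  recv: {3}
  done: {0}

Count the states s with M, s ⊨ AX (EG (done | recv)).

2

Sat(done | recv) = {0, 3}
EG (done | recv): greatest fixpoint, start Z0 = {0, 3}, keep only states in Sat with some successor in Z. Already a fixed point.
Sat(EG (done | recv)) = {0, 3}
Sat(AX (EG (done | recv))) = {s : every successor in {0, 3}} = {1, 3}
|Sat(AX (EG (done | recv)))| = |{1, 3}| = 2.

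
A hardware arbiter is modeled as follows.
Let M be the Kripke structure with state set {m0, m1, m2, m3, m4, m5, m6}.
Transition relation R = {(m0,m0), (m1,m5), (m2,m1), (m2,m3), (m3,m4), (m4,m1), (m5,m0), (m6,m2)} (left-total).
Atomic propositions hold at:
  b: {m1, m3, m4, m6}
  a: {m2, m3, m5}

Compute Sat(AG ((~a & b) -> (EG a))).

Sat(~a) = {m0, m1, m4, m6}
Sat(~a & b) = {m1, m4, m6}
EG a: greatest fixpoint, start Z0 = {m2, m3, m5}, keep only states in Sat with some successor in Z. Z1 = {m2}; Z2 = ∅; fixed.
Sat(EG a) = ∅
Sat((~a & b) -> (EG a)) = {m0, m2, m3, m5}
AG ((~a & b) -> (EG a)): greatest fixpoint, start Z0 = {m0, m2, m3, m5}, keep only states in Sat with every successor in Z. Z1 = {m0, m5}; fixed.
Sat(AG ((~a & b) -> (EG a))) = {m0, m5}

{m0, m5}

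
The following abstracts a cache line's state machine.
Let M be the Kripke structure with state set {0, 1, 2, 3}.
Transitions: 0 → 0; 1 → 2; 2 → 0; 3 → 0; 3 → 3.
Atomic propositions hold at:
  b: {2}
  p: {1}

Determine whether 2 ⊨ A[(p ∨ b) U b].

Sat(p ∨ b) = {1, 2}
A[(p ∨ b) U b]: least fixpoint, start Z0 = Sat(b) = {2}, add states in Sat(p ∨ b) with every successor in Z. Z1 = {1, 2}; fixed.
Sat(A[(p ∨ b) U b]) = {1, 2}
2 ∈ Sat(A[(p ∨ b) U b]) = {1, 2}, so the formula holds at 2.

Yes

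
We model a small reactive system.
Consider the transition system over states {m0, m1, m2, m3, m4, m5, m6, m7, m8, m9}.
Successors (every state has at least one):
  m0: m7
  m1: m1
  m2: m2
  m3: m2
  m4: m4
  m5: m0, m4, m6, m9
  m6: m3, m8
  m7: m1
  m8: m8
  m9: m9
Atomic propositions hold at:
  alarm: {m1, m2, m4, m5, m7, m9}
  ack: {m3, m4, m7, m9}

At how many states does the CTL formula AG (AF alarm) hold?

7

AF alarm: least fixpoint, start Z0 = {m1, m2, m4, m5, m7, m9}, add states with every successor in Z. Z1 = {m0, m1, m2, m3, m4, m5, m7, m9}; fixed.
Sat(AF alarm) = {m0, m1, m2, m3, m4, m5, m7, m9}
AG (AF alarm): greatest fixpoint, start Z0 = {m0, m1, m2, m3, m4, m5, m7, m9}, keep only states in Sat with every successor in Z. Z1 = {m0, m1, m2, m3, m4, m7, m9}; fixed.
Sat(AG (AF alarm)) = {m0, m1, m2, m3, m4, m7, m9}
|Sat(AG (AF alarm))| = |{m0, m1, m2, m3, m4, m7, m9}| = 7.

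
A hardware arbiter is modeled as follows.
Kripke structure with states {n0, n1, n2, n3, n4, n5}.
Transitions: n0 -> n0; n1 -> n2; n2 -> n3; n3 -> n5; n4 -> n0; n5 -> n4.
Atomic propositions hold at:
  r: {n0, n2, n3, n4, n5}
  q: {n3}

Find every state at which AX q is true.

Sat(AX q) = {s : every successor in {n3}} = {n2}

{n2}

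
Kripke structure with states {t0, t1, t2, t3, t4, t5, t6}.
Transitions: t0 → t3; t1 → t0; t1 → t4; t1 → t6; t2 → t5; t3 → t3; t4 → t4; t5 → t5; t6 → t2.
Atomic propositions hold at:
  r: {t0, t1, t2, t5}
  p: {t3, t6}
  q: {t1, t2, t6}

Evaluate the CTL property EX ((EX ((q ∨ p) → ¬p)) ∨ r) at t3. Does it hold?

Sat(q ∨ p) = {t1, t2, t3, t6}
Sat(¬p) = {t0, t1, t2, t4, t5}
Sat((q ∨ p) → ¬p) = {t0, t1, t2, t4, t5}
Sat(EX ((q ∨ p) → ¬p)) = {s : some successor in {t0, t1, t2, t4, t5}} = {t1, t2, t4, t5, t6}
Sat((EX ((q ∨ p) → ¬p)) ∨ r) = {t0, t1, t2, t4, t5, t6}
Sat(EX ((EX ((q ∨ p) → ¬p)) ∨ r)) = {s : some successor in {t0, t1, t2, t4, t5, t6}} = {t1, t2, t4, t5, t6}
t3 ∉ Sat(EX ((EX ((q ∨ p) → ¬p)) ∨ r)) = {t1, t2, t4, t5, t6}, so the formula does not hold at t3.

No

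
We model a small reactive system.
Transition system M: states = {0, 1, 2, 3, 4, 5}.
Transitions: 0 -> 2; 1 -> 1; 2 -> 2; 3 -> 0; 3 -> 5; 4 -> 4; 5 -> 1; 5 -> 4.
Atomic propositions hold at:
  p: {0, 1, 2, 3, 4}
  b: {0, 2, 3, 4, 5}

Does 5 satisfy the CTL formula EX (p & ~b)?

Yes

Sat(~b) = {1}
Sat(p & ~b) = {1}
Sat(EX (p & ~b)) = {s : some successor in {1}} = {1, 5}
5 ∈ Sat(EX (p & ~b)) = {1, 5}, so the formula holds at 5.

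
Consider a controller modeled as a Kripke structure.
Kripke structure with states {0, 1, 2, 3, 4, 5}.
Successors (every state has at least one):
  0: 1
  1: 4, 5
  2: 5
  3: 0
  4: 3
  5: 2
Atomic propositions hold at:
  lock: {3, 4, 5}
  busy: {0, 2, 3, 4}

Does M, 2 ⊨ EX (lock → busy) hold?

No

Sat(lock → busy) = {0, 1, 2, 3, 4}
Sat(EX (lock → busy)) = {s : some successor in {0, 1, 2, 3, 4}} = {0, 1, 3, 4, 5}
2 ∉ Sat(EX (lock → busy)) = {0, 1, 3, 4, 5}, so the formula does not hold at 2.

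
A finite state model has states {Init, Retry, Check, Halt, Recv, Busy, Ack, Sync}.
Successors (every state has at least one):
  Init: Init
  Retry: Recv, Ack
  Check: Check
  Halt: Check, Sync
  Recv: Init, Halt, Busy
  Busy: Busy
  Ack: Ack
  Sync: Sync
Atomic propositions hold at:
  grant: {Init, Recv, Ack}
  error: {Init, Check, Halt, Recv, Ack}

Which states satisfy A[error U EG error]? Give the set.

{Init, Check, Halt, Recv, Ack}

EG error: greatest fixpoint, start Z0 = {Init, Check, Halt, Recv, Ack}, keep only states in Sat with some successor in Z. Already a fixed point.
Sat(EG error) = {Init, Check, Halt, Recv, Ack}
A[error U EG error]: least fixpoint, start Z0 = Sat(EG error) = {Init, Check, Halt, Recv, Ack}, add states in Sat(error) with every successor in Z. Already a fixed point.
Sat(A[error U EG error]) = {Init, Check, Halt, Recv, Ack}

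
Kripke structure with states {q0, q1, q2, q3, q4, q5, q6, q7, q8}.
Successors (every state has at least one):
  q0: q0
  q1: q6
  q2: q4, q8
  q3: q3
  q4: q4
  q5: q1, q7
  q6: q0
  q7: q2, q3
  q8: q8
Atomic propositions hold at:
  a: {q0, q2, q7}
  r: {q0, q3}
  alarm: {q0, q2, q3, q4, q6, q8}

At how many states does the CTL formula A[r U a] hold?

3

A[r U a]: least fixpoint, start Z0 = Sat(a) = {q0, q2, q7}, add states in Sat(r) with every successor in Z. Already a fixed point.
Sat(A[r U a]) = {q0, q2, q7}
|Sat(A[r U a])| = |{q0, q2, q7}| = 3.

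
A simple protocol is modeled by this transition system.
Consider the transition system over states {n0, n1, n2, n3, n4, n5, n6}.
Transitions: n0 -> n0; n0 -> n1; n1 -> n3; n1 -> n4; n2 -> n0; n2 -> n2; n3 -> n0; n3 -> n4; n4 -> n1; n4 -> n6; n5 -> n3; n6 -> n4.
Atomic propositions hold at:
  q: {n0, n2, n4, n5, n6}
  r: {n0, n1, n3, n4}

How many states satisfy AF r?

6

AF r: least fixpoint, start Z0 = {n0, n1, n3, n4}, add states with every successor in Z. Z1 = {n0, n1, n3, n4, n5, n6}; fixed.
Sat(AF r) = {n0, n1, n3, n4, n5, n6}
|Sat(AF r)| = |{n0, n1, n3, n4, n5, n6}| = 6.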